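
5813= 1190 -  - 4623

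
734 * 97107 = 71276538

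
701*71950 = 50436950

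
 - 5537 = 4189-9726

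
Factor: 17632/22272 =19/24 = 2^(  -  3 )*3^(-1 ) * 19^1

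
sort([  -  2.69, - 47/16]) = [ - 47/16, - 2.69 ]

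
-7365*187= - 1377255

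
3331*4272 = 14230032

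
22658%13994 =8664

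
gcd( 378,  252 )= 126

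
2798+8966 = 11764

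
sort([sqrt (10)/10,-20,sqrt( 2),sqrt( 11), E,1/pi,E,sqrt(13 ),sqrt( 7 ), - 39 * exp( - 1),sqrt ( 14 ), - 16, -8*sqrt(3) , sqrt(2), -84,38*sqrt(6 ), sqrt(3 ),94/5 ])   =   [  -  84,-20, - 16, - 39*exp(- 1), - 8*sqrt(3 ),sqrt(10 ) /10,1/pi,  sqrt( 2 ), sqrt(2),sqrt(3),sqrt(7),E,E,sqrt (11 ),sqrt(13 ),  sqrt(14),94/5,38  *sqrt(6)]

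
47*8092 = 380324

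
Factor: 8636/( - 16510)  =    -  34/65 = - 2^1*5^ ( - 1)*13^(  -  1 )*17^1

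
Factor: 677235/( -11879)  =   - 3^1*5^1*7^( - 1) * 13^1*23^1*151^1 *1697^( - 1) 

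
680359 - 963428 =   -  283069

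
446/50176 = 223/25088 = 0.01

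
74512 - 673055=  -  598543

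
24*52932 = 1270368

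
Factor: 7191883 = 127^1*56629^1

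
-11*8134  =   - 89474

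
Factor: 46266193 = 46266193^1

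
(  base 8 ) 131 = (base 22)41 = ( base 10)89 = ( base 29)32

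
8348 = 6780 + 1568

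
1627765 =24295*67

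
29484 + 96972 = 126456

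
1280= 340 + 940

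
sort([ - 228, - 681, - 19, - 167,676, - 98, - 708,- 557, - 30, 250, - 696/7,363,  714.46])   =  [ - 708,- 681, - 557,-228, - 167,  -  696/7, - 98, - 30, - 19,250,363,676,714.46] 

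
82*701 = 57482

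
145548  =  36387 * 4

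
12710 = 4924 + 7786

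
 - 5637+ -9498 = -15135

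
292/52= 5  +  8/13  =  5.62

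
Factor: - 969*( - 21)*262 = 2^1*3^2 *7^1*17^1*19^1*131^1 = 5331438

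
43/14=43/14=3.07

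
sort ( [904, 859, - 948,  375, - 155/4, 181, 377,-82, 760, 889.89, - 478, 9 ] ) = [ -948, - 478, - 82, - 155/4,9, 181,375, 377, 760, 859,889.89, 904 ] 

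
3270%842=744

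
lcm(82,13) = 1066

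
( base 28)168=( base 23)1IH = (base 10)960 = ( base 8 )1700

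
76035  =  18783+57252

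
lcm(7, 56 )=56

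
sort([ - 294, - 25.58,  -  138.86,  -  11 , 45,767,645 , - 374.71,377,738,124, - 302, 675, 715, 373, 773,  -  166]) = [ - 374.71,-302, - 294,  -  166 , - 138.86,  -  25.58, - 11,45,124, 373 , 377 , 645, 675, 715,738,  767,773 ] 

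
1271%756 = 515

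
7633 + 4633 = 12266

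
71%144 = 71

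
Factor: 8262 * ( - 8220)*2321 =- 157627558440= -2^3*3^6  *5^1 * 11^1*17^1*137^1*211^1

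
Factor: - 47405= - 5^1*19^1*499^1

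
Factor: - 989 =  - 23^1*43^1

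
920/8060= 46/403 = 0.11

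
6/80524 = 3/40262 = 0.00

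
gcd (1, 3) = 1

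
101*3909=394809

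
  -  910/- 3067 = 910/3067 = 0.30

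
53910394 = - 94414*(-571) 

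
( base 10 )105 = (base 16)69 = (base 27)3O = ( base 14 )77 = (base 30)3F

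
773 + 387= 1160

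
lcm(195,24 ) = 1560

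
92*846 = 77832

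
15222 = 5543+9679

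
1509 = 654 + 855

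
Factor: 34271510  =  2^1*5^1*7^1*13^2 * 2897^1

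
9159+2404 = 11563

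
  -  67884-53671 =-121555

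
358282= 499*718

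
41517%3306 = 1845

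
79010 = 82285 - 3275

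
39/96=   13/32 = 0.41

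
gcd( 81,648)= 81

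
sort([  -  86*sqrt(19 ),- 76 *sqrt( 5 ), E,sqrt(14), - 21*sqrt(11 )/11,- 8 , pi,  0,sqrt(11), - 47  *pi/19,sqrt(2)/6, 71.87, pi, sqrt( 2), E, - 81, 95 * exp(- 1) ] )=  [ - 86 * sqrt(19 ), - 76*sqrt(5 ),-81,-8, - 47 *pi/19, - 21 * sqrt(11)/11, 0, sqrt(2 )/6 , sqrt(2),E,E,pi, pi , sqrt( 11 ),  sqrt(14),  95*exp( - 1),71.87]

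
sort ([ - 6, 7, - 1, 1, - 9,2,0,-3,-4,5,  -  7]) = [ - 9, - 7,-6, - 4, - 3, - 1, 0, 1, 2, 5, 7]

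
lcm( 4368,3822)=30576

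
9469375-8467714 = 1001661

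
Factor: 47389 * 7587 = 3^3*281^1*47389^1  =  359540343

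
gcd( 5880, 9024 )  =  24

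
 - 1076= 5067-6143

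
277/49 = 5 + 32/49 = 5.65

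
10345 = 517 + 9828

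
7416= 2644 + 4772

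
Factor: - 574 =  - 2^1*7^1*41^1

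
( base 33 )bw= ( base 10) 395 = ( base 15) 1b5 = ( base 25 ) fk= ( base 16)18B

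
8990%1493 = 32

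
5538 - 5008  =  530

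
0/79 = 0 = 0.00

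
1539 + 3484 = 5023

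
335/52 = 335/52 = 6.44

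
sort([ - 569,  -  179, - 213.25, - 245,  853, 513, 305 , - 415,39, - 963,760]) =[ - 963  , - 569,-415,  -  245, - 213.25 , - 179, 39,305, 513,760,853]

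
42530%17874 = 6782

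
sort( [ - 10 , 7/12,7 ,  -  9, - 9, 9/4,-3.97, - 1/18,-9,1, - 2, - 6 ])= [ -10, - 9, - 9 ,- 9, - 6, - 3.97,- 2,-1/18,  7/12,1,9/4,7 ] 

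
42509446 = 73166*581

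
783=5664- 4881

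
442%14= 8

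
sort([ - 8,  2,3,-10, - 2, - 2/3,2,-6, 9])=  [-10,-8,- 6,- 2,-2/3, 2,  2,3,  9]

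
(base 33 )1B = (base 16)2c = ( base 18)28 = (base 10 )44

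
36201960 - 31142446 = 5059514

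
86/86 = 1=1.00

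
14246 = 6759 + 7487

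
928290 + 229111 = 1157401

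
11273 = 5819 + 5454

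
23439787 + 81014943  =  104454730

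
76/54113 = 76/54113 = 0.00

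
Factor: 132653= 109^1*1217^1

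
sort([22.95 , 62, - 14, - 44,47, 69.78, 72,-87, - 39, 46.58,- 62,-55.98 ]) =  [ - 87, - 62, - 55.98,-44, - 39,  -  14, 22.95,46.58 , 47,62, 69.78,72]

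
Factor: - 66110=  -  2^1 * 5^1  *  11^1*601^1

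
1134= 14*81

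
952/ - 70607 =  - 952/70607= - 0.01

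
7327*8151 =59722377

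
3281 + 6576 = 9857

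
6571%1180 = 671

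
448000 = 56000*8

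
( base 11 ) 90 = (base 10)99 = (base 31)36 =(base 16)63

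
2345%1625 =720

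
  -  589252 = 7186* (  -  82 )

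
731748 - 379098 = 352650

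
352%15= 7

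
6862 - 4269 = 2593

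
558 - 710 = - 152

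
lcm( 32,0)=0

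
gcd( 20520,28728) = 4104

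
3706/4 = 926 + 1/2 = 926.50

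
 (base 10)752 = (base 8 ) 1360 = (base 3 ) 1000212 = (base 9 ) 1025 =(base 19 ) 21b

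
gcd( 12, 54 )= 6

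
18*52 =936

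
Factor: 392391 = 3^3*14533^1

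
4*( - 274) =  - 1096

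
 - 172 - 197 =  - 369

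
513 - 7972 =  -7459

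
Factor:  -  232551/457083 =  - 3^( - 1)*19^( - 1) * 29^1  =  -29/57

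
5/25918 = 5/25918=0.00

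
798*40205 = 32083590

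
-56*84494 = -4731664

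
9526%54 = 22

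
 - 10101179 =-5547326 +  - 4553853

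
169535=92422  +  77113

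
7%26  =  7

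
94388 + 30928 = 125316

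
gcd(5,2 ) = 1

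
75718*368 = 27864224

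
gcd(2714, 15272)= 46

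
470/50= 47/5 = 9.40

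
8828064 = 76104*116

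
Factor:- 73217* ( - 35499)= 2599130283= 3^1*211^1*347^1*11833^1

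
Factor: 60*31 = 1860 = 2^2*3^1*5^1*31^1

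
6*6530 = 39180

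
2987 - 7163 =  - 4176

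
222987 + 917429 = 1140416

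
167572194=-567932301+735504495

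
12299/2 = 12299/2 =6149.50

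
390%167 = 56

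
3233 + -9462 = -6229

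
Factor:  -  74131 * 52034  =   - 2^1*26017^1*74131^1 = -3857332454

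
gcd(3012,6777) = 753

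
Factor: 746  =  2^1*373^1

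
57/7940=57/7940=0.01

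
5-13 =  - 8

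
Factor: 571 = 571^1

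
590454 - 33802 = 556652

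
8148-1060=7088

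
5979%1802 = 573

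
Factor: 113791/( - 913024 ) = -2^(-7 )*7^( - 1)*19^1*53^1*113^1 * 1019^(-1 )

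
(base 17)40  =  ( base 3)2112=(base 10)68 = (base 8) 104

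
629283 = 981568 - 352285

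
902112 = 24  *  37588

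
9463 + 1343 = 10806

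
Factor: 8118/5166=11/7 = 7^( - 1)*11^1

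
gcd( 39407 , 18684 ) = 1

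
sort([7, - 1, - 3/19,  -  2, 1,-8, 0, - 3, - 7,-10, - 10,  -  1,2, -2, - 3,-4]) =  [-10, - 10, - 8, - 7, - 4,- 3 ,- 3, - 2, - 2, -1,  -  1,  -  3/19 , 0,  1, 2, 7] 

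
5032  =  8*629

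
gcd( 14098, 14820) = 38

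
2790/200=13 + 19/20 = 13.95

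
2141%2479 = 2141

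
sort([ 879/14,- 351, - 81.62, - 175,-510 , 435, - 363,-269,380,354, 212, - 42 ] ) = [ - 510, - 363,-351,-269,-175, - 81.62 , - 42,879/14, 212, 354, 380, 435 ]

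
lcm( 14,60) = 420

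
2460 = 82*30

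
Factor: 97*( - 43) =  - 43^1*97^1 = - 4171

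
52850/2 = 26425 = 26425.00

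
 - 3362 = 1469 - 4831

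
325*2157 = 701025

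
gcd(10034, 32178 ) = 346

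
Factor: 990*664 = 2^4*3^2*5^1*11^1*83^1 = 657360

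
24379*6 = 146274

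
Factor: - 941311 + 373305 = - 568006 = -2^1*284003^1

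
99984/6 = 16664 = 16664.00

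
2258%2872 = 2258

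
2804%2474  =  330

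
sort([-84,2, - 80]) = [ - 84, - 80,  2 ] 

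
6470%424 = 110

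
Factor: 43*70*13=39130 = 2^1 * 5^1 * 7^1*13^1 * 43^1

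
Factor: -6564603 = -3^1*167^1*13103^1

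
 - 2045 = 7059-9104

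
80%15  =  5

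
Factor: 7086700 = 2^2*5^2*70867^1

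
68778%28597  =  11584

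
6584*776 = 5109184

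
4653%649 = 110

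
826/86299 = 826/86299 = 0.01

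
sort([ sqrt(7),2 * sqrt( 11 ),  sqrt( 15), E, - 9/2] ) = [ - 9/2, sqrt(7 ),E, sqrt (15),2 * sqrt(11) ] 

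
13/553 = 13/553  =  0.02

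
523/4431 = 523/4431= 0.12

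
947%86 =1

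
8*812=6496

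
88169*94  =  8287886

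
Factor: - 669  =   - 3^1*223^1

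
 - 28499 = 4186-32685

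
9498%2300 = 298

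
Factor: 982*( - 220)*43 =  -  9289720 =- 2^3*5^1*11^1*43^1*491^1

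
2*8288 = 16576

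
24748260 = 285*86836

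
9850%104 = 74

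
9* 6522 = 58698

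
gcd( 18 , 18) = 18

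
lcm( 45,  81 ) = 405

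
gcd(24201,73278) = 9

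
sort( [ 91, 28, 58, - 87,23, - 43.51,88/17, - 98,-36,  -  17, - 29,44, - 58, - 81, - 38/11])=[ - 98, - 87, - 81,- 58, - 43.51, - 36, - 29,  -  17, - 38/11,88/17,23, 28,44,58,91] 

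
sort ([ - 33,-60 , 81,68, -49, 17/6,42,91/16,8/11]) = [ - 60, - 49, - 33, 8/11, 17/6, 91/16,42,68,81 ] 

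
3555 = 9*395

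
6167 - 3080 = 3087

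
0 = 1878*0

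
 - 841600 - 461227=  - 1302827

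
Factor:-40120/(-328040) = 17/139 = 17^1*139^(-1)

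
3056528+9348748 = 12405276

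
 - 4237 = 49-4286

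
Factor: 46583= 37^1*  1259^1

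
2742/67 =40 + 62/67 = 40.93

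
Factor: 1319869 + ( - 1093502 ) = 226367 = 226367^1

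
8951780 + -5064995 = 3886785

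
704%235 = 234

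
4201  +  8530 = 12731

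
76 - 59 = 17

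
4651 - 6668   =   - 2017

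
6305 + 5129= 11434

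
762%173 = 70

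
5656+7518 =13174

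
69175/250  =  276 + 7/10 = 276.70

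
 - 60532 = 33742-94274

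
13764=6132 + 7632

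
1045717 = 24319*43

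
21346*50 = 1067300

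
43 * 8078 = 347354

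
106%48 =10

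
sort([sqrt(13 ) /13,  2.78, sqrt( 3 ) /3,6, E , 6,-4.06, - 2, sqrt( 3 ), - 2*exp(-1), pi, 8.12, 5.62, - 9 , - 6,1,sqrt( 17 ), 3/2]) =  [-9, - 6, - 4.06, - 2, - 2*exp( - 1 ), sqrt( 13 ) /13, sqrt (3 ) /3,  1 , 3/2, sqrt( 3),E, 2.78, pi, sqrt(17 ),5.62, 6, 6, 8.12]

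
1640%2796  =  1640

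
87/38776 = 87/38776 = 0.00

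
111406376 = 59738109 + 51668267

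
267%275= 267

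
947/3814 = 947/3814 = 0.25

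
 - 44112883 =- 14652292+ - 29460591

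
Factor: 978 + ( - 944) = 2^1*17^1 =34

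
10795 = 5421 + 5374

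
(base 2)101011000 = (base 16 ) 158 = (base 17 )134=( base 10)344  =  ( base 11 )293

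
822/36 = 137/6  =  22.83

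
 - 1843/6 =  - 1843/6  =  - 307.17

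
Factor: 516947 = 516947^1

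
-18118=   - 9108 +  - 9010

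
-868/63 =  - 124/9 = - 13.78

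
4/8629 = 4/8629 = 0.00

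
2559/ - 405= - 853/135 = - 6.32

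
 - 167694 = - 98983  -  68711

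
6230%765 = 110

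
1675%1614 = 61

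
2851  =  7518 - 4667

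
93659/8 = 93659/8 =11707.38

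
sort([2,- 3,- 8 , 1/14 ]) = [ - 8 , - 3,1/14,2]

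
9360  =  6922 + 2438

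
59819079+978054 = 60797133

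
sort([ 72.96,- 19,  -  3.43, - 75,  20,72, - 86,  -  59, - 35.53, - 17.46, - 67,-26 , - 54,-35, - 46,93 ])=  [  -  86 ,-75, - 67, - 59,  -  54,  -  46, - 35.53,  -  35, - 26 , - 19, - 17.46,  -  3.43, 20, 72, 72.96, 93] 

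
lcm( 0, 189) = 0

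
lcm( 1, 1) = 1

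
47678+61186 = 108864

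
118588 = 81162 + 37426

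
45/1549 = 45/1549 = 0.03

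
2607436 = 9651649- 7044213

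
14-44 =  - 30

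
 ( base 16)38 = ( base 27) 22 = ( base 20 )2g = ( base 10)56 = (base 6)132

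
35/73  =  35/73 = 0.48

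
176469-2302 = 174167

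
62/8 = 7+3/4 = 7.75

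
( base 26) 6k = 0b10110000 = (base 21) 88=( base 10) 176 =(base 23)7F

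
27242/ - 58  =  -470 + 9/29  =  - 469.69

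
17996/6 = 8998/3 = 2999.33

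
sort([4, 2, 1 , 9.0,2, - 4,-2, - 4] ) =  [ - 4, - 4,- 2,1,2,2,4, 9.0] 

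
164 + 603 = 767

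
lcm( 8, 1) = 8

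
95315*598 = 56998370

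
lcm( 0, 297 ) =0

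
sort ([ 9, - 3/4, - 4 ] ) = [ - 4, - 3/4,9] 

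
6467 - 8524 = - 2057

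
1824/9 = 202 + 2/3  =  202.67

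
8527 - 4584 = 3943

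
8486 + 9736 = 18222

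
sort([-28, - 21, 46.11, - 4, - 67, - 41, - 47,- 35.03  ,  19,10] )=[ - 67, - 47 , - 41, - 35.03, - 28, - 21, - 4,10,19,46.11 ] 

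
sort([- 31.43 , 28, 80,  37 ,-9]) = [-31.43 ,-9,28,  37,80 ]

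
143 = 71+72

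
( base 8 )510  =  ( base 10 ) 328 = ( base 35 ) 9d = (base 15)16d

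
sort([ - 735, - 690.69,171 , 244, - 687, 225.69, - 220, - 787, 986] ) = [ - 787, - 735,-690.69,-687 , - 220,171,225.69,  244,986]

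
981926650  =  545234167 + 436692483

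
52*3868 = 201136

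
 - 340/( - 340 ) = 1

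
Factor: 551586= 2^1*3^1*7^1*23^1*571^1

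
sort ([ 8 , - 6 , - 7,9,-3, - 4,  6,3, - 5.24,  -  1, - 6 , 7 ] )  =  [ - 7, - 6 , - 6,-5.24, - 4,-3, -1, 3,6,7,8 , 9 ] 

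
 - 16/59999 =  - 1 + 59983/59999 = - 0.00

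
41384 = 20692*2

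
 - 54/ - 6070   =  27/3035 =0.01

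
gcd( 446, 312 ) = 2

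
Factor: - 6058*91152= - 552198816 = - 2^5*3^3*13^1*211^1*233^1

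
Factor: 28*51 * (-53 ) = -2^2*3^1 * 7^1 * 17^1*53^1 = - 75684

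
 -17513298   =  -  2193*7986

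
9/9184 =9/9184 = 0.00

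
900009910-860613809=39396101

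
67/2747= 1/41 = 0.02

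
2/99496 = 1/49748 = 0.00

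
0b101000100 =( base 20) g4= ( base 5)2244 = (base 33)9R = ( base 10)324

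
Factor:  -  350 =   -  2^1 * 5^2*7^1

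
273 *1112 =303576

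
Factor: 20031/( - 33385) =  - 3^1*5^( - 1 ) = - 3/5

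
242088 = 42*5764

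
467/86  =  467/86 = 5.43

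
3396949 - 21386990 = - 17990041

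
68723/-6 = -11454  +  1/6  =  -11453.83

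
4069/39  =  104 + 1/3= 104.33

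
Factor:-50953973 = - 7^2 * 79^1*13163^1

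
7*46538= 325766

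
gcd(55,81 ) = 1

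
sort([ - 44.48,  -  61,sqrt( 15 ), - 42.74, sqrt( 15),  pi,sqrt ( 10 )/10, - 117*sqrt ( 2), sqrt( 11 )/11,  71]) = [ - 117*sqrt( 2), - 61,-44.48,-42.74, sqrt( 11)/11,  sqrt(10 )/10, pi, sqrt ( 15),sqrt(15 ), 71]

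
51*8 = 408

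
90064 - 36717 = 53347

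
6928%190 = 88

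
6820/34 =3410/17 = 200.59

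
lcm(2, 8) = 8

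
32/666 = 16/333 = 0.05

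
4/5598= 2/2799=0.00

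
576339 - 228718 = 347621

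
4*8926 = 35704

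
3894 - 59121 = - 55227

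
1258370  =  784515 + 473855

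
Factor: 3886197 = 3^1*7^1 * 185057^1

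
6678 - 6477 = 201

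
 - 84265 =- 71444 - 12821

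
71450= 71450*1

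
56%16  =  8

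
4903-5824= - 921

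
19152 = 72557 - 53405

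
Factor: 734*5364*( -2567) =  - 2^3 *3^2* 17^1*149^1 * 151^1*367^1 = -10106730792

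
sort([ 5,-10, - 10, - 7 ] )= [ - 10, -10,-7,5 ]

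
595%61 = 46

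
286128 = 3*95376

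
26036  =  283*92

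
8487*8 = 67896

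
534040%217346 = 99348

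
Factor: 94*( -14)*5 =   -  2^2*5^1*7^1*47^1 = - 6580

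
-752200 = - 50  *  15044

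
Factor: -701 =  - 701^1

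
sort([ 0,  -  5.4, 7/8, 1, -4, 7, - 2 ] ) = [ - 5.4, - 4,- 2,0  ,  7/8 , 1 , 7]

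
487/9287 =487/9287  =  0.05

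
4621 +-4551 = 70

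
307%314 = 307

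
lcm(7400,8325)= 66600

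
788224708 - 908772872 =-120548164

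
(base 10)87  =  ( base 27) 36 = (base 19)4b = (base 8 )127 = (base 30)2r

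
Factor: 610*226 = 2^2*5^1*61^1*113^1 = 137860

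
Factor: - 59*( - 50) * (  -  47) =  - 2^1*5^2*47^1*59^1 = -  138650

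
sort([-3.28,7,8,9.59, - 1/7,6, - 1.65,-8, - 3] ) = [ - 8, - 3.28, - 3, - 1.65,- 1/7,6,7,8,9.59 ] 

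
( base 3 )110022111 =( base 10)8977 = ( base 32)8OH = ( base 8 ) 21421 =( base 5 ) 241402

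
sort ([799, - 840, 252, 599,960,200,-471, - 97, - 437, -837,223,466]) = [ - 840,-837, - 471,-437, - 97,200,223,252, 466,599,  799,960] 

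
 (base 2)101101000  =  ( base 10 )360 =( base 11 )2A8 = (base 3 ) 111100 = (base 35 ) aa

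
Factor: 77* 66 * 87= 2^1 * 3^2*7^1*11^2*29^1 = 442134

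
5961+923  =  6884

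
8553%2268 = 1749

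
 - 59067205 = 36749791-95816996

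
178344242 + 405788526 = 584132768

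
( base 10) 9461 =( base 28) C1P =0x24F5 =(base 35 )7pb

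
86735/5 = 17347 = 17347.00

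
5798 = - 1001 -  - 6799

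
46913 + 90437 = 137350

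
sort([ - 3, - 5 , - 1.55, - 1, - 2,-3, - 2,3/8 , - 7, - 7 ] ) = [-7, - 7, - 5, - 3, - 3, - 2, - 2, - 1.55 , - 1 , 3/8 ] 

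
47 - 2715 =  - 2668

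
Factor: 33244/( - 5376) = -8311/1344 = - 2^( - 6) *3^(  -  1)*7^( - 1)*8311^1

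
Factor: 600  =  2^3*3^1*5^2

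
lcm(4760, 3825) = 214200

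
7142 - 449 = 6693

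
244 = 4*61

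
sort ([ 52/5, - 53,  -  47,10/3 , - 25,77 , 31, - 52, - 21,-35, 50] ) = [ - 53, - 52, - 47, - 35 , - 25, - 21,10/3,52/5,31, 50, 77 ] 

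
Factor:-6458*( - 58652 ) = 378774616 = 2^3*11^1 * 31^1*43^1*3229^1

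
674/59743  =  674/59743= 0.01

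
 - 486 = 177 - 663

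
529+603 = 1132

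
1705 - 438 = 1267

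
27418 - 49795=-22377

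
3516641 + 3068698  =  6585339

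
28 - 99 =  -  71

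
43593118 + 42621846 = 86214964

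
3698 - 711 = 2987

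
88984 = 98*908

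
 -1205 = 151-1356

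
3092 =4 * 773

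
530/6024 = 265/3012 = 0.09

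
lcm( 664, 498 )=1992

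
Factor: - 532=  - 2^2*7^1*19^1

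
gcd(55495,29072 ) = 1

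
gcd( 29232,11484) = 1044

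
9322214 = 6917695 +2404519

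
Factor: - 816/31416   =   - 2/77 =- 2^1*7^( -1)*11^( - 1 ) 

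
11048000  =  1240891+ 9807109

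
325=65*5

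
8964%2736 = 756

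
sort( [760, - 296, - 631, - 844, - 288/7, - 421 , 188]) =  [ - 844, - 631, - 421 , - 296, - 288/7,188, 760]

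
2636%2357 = 279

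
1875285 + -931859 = 943426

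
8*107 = 856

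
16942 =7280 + 9662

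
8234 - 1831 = 6403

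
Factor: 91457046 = 2^1*3^3*1693649^1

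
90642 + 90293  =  180935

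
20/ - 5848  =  - 1 + 1457/1462=- 0.00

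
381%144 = 93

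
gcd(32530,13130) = 10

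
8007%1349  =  1262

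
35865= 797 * 45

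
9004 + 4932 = 13936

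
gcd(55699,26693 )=1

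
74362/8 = 37181/4 =9295.25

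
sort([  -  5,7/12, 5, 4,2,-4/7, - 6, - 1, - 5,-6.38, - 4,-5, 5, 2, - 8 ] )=[ - 8,-6.38, - 6,-5, -5,- 5,-4 ,-1,-4/7, 7/12, 2,2, 4,5, 5]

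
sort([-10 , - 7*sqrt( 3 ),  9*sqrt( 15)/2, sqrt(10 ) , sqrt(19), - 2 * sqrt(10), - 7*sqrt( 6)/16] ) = [-7*sqrt( 3), - 10,-2*sqrt( 10) , - 7*sqrt(6 )/16,  sqrt( 10), sqrt(19),9*sqrt( 15) /2]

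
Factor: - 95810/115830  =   - 67/81= - 3^(  -  4)*67^1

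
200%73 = 54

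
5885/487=5885/487  =  12.08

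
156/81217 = 156/81217 = 0.00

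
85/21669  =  85/21669 = 0.00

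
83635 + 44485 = 128120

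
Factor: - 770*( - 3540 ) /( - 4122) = - 2^2*3^(-1)*5^2 * 7^1*11^1*59^1*229^( - 1)  =  - 454300/687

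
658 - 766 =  - 108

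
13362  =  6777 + 6585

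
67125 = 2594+64531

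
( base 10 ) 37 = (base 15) 27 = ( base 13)2b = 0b100101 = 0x25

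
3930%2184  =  1746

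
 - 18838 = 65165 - 84003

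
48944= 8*6118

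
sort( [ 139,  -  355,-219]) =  [ - 355, - 219, 139]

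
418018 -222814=195204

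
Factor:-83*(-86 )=2^1 * 43^1*83^1 = 7138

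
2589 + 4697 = 7286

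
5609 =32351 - 26742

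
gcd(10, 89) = 1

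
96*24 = 2304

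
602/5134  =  301/2567 =0.12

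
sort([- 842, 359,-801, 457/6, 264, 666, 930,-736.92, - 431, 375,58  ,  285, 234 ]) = [ - 842, - 801, - 736.92, -431, 58, 457/6, 234,264, 285, 359, 375, 666, 930 ] 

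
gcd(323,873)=1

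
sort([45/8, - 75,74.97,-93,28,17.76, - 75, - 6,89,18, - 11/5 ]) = [ -93,  -  75,-75,  -  6,-11/5, 45/8,17.76,18,28 , 74.97,89]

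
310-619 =  -  309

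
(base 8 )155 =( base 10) 109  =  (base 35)34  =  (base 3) 11001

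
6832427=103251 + 6729176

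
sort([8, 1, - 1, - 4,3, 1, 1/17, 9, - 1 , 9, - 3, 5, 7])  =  [ - 4,  -  3, - 1,- 1, 1/17,1, 1, 3, 5,7,8, 9,9] 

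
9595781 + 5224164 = 14819945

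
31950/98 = 15975/49 = 326.02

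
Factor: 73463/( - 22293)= -3^( - 2) * 13^1*2477^( - 1)* 5651^1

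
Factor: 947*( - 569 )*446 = - 240323978 = - 2^1 * 223^1*569^1*947^1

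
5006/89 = 56+22/89 = 56.25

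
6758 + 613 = 7371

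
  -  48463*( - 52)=2520076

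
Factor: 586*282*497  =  2^2*3^1*7^1*47^1* 71^1*293^1 = 82130244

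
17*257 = 4369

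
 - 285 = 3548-3833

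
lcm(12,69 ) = 276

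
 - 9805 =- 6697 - 3108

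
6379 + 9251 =15630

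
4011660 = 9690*414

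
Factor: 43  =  43^1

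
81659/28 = 81659/28 = 2916.39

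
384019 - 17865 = 366154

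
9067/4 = 2266+3/4 = 2266.75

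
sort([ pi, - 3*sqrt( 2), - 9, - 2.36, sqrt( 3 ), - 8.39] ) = [ - 9, - 8.39, - 3 *sqrt(2 ), - 2.36,sqrt( 3),  pi]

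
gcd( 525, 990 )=15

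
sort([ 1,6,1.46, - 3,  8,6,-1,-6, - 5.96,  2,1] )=[ - 6,-5.96,  -  3, - 1 , 1,1, 1.46, 2, 6,6, 8]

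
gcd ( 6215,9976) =1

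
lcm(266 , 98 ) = 1862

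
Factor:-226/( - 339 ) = 2^1* 3^( - 1) = 2/3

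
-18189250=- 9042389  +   - 9146861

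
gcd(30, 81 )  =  3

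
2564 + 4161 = 6725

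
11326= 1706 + 9620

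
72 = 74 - 2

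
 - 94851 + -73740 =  - 168591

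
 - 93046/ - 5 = 18609 + 1/5= 18609.20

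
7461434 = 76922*97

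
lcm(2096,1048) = 2096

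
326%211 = 115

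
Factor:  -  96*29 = -2784=-2^5*3^1*29^1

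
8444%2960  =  2524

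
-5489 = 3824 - 9313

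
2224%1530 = 694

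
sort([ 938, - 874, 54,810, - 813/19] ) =[ - 874,  -  813/19, 54, 810, 938] 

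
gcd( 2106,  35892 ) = 18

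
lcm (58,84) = 2436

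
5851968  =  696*8408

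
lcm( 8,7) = 56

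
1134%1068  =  66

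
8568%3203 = 2162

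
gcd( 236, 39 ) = 1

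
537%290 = 247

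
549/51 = 183/17 = 10.76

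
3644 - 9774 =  - 6130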